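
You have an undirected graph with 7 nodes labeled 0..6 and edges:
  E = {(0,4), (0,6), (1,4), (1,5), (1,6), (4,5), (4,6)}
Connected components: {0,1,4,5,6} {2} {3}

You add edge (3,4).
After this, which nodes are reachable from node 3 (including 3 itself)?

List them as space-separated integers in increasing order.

Before: nodes reachable from 3: {3}
Adding (3,4): merges 3's component with another. Reachability grows.
After: nodes reachable from 3: {0,1,3,4,5,6}

Answer: 0 1 3 4 5 6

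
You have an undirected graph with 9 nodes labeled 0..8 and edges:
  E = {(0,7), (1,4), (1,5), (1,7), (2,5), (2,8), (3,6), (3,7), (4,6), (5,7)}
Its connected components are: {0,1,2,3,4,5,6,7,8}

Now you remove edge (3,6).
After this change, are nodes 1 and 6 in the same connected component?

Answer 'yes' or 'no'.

Initial components: {0,1,2,3,4,5,6,7,8}
Removing edge (3,6): not a bridge — component count unchanged at 1.
New components: {0,1,2,3,4,5,6,7,8}
Are 1 and 6 in the same component? yes

Answer: yes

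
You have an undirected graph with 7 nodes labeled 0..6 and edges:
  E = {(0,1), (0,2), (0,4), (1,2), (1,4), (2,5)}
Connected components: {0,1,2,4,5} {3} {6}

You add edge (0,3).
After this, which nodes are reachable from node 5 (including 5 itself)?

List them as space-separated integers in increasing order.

Answer: 0 1 2 3 4 5

Derivation:
Before: nodes reachable from 5: {0,1,2,4,5}
Adding (0,3): merges 5's component with another. Reachability grows.
After: nodes reachable from 5: {0,1,2,3,4,5}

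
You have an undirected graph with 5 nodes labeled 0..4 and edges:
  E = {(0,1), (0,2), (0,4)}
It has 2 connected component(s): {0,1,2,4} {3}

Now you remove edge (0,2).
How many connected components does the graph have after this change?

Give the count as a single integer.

Answer: 3

Derivation:
Initial component count: 2
Remove (0,2): it was a bridge. Count increases: 2 -> 3.
  After removal, components: {0,1,4} {2} {3}
New component count: 3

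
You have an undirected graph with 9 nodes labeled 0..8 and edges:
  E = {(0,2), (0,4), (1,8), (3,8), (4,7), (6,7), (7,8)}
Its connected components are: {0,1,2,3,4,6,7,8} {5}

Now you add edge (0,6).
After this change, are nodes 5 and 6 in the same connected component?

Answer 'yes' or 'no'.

Answer: no

Derivation:
Initial components: {0,1,2,3,4,6,7,8} {5}
Adding edge (0,6): both already in same component {0,1,2,3,4,6,7,8}. No change.
New components: {0,1,2,3,4,6,7,8} {5}
Are 5 and 6 in the same component? no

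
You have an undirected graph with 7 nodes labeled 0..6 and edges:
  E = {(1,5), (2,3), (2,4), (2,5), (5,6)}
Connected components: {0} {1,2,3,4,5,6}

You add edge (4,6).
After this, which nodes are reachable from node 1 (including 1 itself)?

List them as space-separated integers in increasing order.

Before: nodes reachable from 1: {1,2,3,4,5,6}
Adding (4,6): both endpoints already in same component. Reachability from 1 unchanged.
After: nodes reachable from 1: {1,2,3,4,5,6}

Answer: 1 2 3 4 5 6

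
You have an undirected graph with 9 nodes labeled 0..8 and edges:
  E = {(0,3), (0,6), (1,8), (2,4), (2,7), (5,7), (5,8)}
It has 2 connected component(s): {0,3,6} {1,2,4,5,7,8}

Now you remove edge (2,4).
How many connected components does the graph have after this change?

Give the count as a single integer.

Initial component count: 2
Remove (2,4): it was a bridge. Count increases: 2 -> 3.
  After removal, components: {0,3,6} {1,2,5,7,8} {4}
New component count: 3

Answer: 3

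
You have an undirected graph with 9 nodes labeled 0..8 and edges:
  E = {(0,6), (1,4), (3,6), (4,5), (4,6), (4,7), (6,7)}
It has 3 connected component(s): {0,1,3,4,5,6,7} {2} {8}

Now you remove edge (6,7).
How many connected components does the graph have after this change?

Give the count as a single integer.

Answer: 3

Derivation:
Initial component count: 3
Remove (6,7): not a bridge. Count unchanged: 3.
  After removal, components: {0,1,3,4,5,6,7} {2} {8}
New component count: 3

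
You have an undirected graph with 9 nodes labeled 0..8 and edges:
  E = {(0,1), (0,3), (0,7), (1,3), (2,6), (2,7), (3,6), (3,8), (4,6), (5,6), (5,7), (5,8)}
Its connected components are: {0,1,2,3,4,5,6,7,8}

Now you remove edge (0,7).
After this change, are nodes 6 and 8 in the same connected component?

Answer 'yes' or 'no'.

Answer: yes

Derivation:
Initial components: {0,1,2,3,4,5,6,7,8}
Removing edge (0,7): not a bridge — component count unchanged at 1.
New components: {0,1,2,3,4,5,6,7,8}
Are 6 and 8 in the same component? yes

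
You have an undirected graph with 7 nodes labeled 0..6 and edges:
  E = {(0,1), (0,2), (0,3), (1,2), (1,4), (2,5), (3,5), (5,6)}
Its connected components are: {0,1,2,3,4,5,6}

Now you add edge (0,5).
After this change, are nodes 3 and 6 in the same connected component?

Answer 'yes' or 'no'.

Answer: yes

Derivation:
Initial components: {0,1,2,3,4,5,6}
Adding edge (0,5): both already in same component {0,1,2,3,4,5,6}. No change.
New components: {0,1,2,3,4,5,6}
Are 3 and 6 in the same component? yes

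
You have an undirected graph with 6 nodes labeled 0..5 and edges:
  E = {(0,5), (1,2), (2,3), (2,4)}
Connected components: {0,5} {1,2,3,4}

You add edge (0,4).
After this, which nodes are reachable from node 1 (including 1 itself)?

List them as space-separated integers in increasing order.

Answer: 0 1 2 3 4 5

Derivation:
Before: nodes reachable from 1: {1,2,3,4}
Adding (0,4): merges 1's component with another. Reachability grows.
After: nodes reachable from 1: {0,1,2,3,4,5}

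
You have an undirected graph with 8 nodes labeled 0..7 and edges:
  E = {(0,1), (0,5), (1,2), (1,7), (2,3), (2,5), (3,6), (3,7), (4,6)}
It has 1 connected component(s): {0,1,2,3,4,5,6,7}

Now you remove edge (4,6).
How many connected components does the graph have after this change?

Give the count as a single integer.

Initial component count: 1
Remove (4,6): it was a bridge. Count increases: 1 -> 2.
  After removal, components: {0,1,2,3,5,6,7} {4}
New component count: 2

Answer: 2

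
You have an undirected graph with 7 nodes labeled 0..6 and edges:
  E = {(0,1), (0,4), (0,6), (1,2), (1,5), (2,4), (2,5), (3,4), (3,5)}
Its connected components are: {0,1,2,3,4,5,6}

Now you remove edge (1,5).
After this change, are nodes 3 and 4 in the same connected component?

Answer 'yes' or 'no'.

Answer: yes

Derivation:
Initial components: {0,1,2,3,4,5,6}
Removing edge (1,5): not a bridge — component count unchanged at 1.
New components: {0,1,2,3,4,5,6}
Are 3 and 4 in the same component? yes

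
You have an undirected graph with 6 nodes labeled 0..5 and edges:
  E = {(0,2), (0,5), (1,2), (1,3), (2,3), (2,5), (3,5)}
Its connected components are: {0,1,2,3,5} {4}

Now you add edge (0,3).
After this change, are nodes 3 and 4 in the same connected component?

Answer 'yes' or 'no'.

Answer: no

Derivation:
Initial components: {0,1,2,3,5} {4}
Adding edge (0,3): both already in same component {0,1,2,3,5}. No change.
New components: {0,1,2,3,5} {4}
Are 3 and 4 in the same component? no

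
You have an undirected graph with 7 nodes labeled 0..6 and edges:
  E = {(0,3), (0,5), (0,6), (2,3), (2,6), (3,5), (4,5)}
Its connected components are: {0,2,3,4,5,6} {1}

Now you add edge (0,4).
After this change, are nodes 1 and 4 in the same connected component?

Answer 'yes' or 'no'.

Answer: no

Derivation:
Initial components: {0,2,3,4,5,6} {1}
Adding edge (0,4): both already in same component {0,2,3,4,5,6}. No change.
New components: {0,2,3,4,5,6} {1}
Are 1 and 4 in the same component? no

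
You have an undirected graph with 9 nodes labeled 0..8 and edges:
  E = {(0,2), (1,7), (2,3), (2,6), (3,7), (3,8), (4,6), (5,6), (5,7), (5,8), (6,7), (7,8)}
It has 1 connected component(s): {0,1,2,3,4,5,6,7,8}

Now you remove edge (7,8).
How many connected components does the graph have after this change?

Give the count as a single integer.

Answer: 1

Derivation:
Initial component count: 1
Remove (7,8): not a bridge. Count unchanged: 1.
  After removal, components: {0,1,2,3,4,5,6,7,8}
New component count: 1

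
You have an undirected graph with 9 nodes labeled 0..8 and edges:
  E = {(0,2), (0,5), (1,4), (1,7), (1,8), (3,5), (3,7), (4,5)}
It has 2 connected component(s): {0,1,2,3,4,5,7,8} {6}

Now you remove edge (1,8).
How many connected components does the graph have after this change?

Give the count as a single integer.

Initial component count: 2
Remove (1,8): it was a bridge. Count increases: 2 -> 3.
  After removal, components: {0,1,2,3,4,5,7} {6} {8}
New component count: 3

Answer: 3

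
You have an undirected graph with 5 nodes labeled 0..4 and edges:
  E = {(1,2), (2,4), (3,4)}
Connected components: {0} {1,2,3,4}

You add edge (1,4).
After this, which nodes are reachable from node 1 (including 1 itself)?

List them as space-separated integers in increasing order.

Answer: 1 2 3 4

Derivation:
Before: nodes reachable from 1: {1,2,3,4}
Adding (1,4): both endpoints already in same component. Reachability from 1 unchanged.
After: nodes reachable from 1: {1,2,3,4}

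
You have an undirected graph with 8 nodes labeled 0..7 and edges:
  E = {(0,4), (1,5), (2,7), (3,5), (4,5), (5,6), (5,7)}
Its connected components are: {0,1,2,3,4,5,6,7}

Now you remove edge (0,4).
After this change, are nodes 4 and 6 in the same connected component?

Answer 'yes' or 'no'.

Initial components: {0,1,2,3,4,5,6,7}
Removing edge (0,4): it was a bridge — component count 1 -> 2.
New components: {0} {1,2,3,4,5,6,7}
Are 4 and 6 in the same component? yes

Answer: yes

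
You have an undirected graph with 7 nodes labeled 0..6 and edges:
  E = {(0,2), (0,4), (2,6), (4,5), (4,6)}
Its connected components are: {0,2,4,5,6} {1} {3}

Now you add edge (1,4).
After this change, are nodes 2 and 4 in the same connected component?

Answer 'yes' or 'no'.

Initial components: {0,2,4,5,6} {1} {3}
Adding edge (1,4): merges {1} and {0,2,4,5,6}.
New components: {0,1,2,4,5,6} {3}
Are 2 and 4 in the same component? yes

Answer: yes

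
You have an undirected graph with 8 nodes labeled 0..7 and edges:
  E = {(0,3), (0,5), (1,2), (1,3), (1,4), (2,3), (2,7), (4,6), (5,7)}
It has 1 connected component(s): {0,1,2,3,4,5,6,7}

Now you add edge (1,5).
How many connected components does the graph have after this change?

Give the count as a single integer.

Initial component count: 1
Add (1,5): endpoints already in same component. Count unchanged: 1.
New component count: 1

Answer: 1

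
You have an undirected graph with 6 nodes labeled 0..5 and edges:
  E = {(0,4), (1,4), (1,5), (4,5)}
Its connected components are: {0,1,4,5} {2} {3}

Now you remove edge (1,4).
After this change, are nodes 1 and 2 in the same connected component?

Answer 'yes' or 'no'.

Answer: no

Derivation:
Initial components: {0,1,4,5} {2} {3}
Removing edge (1,4): not a bridge — component count unchanged at 3.
New components: {0,1,4,5} {2} {3}
Are 1 and 2 in the same component? no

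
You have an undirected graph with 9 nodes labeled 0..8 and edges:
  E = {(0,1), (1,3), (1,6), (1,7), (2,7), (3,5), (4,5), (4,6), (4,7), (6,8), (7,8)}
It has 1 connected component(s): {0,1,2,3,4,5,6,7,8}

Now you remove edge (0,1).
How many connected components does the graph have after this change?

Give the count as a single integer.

Answer: 2

Derivation:
Initial component count: 1
Remove (0,1): it was a bridge. Count increases: 1 -> 2.
  After removal, components: {0} {1,2,3,4,5,6,7,8}
New component count: 2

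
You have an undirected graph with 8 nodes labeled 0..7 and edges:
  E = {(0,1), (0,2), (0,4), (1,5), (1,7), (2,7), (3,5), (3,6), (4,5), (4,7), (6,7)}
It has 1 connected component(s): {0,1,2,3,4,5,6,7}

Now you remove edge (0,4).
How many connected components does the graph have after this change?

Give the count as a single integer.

Answer: 1

Derivation:
Initial component count: 1
Remove (0,4): not a bridge. Count unchanged: 1.
  After removal, components: {0,1,2,3,4,5,6,7}
New component count: 1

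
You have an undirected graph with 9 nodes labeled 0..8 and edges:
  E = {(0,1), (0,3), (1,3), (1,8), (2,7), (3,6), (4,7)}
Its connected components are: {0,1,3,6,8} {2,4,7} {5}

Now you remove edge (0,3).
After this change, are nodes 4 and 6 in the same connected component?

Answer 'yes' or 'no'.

Initial components: {0,1,3,6,8} {2,4,7} {5}
Removing edge (0,3): not a bridge — component count unchanged at 3.
New components: {0,1,3,6,8} {2,4,7} {5}
Are 4 and 6 in the same component? no

Answer: no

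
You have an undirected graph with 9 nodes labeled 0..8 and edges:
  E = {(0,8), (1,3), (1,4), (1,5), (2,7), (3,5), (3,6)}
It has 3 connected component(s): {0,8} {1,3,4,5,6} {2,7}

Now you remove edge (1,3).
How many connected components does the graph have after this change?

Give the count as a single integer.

Answer: 3

Derivation:
Initial component count: 3
Remove (1,3): not a bridge. Count unchanged: 3.
  After removal, components: {0,8} {1,3,4,5,6} {2,7}
New component count: 3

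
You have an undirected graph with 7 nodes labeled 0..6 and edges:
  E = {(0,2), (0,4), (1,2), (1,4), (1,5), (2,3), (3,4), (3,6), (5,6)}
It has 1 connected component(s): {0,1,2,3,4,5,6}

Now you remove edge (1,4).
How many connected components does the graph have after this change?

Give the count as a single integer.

Initial component count: 1
Remove (1,4): not a bridge. Count unchanged: 1.
  After removal, components: {0,1,2,3,4,5,6}
New component count: 1

Answer: 1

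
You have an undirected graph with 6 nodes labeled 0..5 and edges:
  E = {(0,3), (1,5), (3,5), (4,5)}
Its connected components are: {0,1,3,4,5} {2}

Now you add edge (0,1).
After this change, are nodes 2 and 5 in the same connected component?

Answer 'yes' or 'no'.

Answer: no

Derivation:
Initial components: {0,1,3,4,5} {2}
Adding edge (0,1): both already in same component {0,1,3,4,5}. No change.
New components: {0,1,3,4,5} {2}
Are 2 and 5 in the same component? no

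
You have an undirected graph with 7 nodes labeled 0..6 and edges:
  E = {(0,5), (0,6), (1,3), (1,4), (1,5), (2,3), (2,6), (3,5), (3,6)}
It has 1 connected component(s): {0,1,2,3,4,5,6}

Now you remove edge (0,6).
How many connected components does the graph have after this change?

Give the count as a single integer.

Initial component count: 1
Remove (0,6): not a bridge. Count unchanged: 1.
  After removal, components: {0,1,2,3,4,5,6}
New component count: 1

Answer: 1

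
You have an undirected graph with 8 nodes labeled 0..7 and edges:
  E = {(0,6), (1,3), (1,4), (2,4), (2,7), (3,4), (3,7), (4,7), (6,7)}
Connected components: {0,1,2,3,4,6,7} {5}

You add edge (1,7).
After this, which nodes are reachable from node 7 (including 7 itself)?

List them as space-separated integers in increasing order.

Answer: 0 1 2 3 4 6 7

Derivation:
Before: nodes reachable from 7: {0,1,2,3,4,6,7}
Adding (1,7): both endpoints already in same component. Reachability from 7 unchanged.
After: nodes reachable from 7: {0,1,2,3,4,6,7}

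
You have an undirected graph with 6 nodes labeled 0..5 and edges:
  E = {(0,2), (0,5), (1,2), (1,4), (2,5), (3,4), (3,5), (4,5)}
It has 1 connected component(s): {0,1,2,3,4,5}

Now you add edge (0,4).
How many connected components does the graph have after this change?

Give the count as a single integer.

Answer: 1

Derivation:
Initial component count: 1
Add (0,4): endpoints already in same component. Count unchanged: 1.
New component count: 1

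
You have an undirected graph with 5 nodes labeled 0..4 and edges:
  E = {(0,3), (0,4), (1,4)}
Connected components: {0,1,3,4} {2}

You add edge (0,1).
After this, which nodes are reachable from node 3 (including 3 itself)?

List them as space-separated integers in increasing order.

Answer: 0 1 3 4

Derivation:
Before: nodes reachable from 3: {0,1,3,4}
Adding (0,1): both endpoints already in same component. Reachability from 3 unchanged.
After: nodes reachable from 3: {0,1,3,4}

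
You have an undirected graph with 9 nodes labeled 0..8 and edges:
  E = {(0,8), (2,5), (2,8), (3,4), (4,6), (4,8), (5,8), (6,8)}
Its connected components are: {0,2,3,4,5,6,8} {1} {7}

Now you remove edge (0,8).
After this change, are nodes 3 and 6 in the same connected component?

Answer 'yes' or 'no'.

Initial components: {0,2,3,4,5,6,8} {1} {7}
Removing edge (0,8): it was a bridge — component count 3 -> 4.
New components: {0} {1} {2,3,4,5,6,8} {7}
Are 3 and 6 in the same component? yes

Answer: yes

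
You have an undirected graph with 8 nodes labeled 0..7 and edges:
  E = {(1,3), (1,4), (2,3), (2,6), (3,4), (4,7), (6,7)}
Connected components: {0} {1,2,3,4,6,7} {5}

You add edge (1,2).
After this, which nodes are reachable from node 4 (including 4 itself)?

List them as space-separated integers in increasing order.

Before: nodes reachable from 4: {1,2,3,4,6,7}
Adding (1,2): both endpoints already in same component. Reachability from 4 unchanged.
After: nodes reachable from 4: {1,2,3,4,6,7}

Answer: 1 2 3 4 6 7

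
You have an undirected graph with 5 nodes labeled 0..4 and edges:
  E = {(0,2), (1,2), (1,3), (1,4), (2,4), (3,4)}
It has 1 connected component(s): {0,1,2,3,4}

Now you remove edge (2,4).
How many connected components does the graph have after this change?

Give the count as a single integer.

Initial component count: 1
Remove (2,4): not a bridge. Count unchanged: 1.
  After removal, components: {0,1,2,3,4}
New component count: 1

Answer: 1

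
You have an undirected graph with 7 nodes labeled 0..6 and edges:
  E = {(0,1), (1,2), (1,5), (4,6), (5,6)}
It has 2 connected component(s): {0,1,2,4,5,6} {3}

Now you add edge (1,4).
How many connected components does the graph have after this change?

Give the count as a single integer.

Answer: 2

Derivation:
Initial component count: 2
Add (1,4): endpoints already in same component. Count unchanged: 2.
New component count: 2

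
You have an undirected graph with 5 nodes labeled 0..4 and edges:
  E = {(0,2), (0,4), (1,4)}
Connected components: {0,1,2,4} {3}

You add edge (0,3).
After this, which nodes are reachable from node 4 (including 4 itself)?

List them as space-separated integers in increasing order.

Before: nodes reachable from 4: {0,1,2,4}
Adding (0,3): merges 4's component with another. Reachability grows.
After: nodes reachable from 4: {0,1,2,3,4}

Answer: 0 1 2 3 4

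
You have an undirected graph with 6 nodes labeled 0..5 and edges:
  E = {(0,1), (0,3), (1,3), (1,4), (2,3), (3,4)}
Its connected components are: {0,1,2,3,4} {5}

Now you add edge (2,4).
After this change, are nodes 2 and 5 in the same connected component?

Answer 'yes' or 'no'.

Initial components: {0,1,2,3,4} {5}
Adding edge (2,4): both already in same component {0,1,2,3,4}. No change.
New components: {0,1,2,3,4} {5}
Are 2 and 5 in the same component? no

Answer: no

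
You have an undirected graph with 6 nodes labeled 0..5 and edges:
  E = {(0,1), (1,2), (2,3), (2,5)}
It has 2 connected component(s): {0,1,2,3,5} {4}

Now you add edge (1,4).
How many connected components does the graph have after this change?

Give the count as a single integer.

Answer: 1

Derivation:
Initial component count: 2
Add (1,4): merges two components. Count decreases: 2 -> 1.
New component count: 1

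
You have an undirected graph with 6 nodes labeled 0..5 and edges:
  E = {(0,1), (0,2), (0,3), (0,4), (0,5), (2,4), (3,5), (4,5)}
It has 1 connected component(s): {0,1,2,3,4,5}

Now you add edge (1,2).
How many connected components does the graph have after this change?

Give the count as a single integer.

Answer: 1

Derivation:
Initial component count: 1
Add (1,2): endpoints already in same component. Count unchanged: 1.
New component count: 1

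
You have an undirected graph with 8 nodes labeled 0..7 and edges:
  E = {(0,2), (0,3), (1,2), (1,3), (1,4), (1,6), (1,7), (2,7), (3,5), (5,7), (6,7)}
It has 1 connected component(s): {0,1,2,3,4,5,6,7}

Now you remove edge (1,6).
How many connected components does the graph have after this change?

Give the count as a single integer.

Answer: 1

Derivation:
Initial component count: 1
Remove (1,6): not a bridge. Count unchanged: 1.
  After removal, components: {0,1,2,3,4,5,6,7}
New component count: 1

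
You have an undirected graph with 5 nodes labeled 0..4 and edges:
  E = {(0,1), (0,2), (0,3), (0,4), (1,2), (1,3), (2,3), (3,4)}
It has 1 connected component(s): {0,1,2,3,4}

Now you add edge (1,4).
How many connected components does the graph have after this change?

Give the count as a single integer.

Initial component count: 1
Add (1,4): endpoints already in same component. Count unchanged: 1.
New component count: 1

Answer: 1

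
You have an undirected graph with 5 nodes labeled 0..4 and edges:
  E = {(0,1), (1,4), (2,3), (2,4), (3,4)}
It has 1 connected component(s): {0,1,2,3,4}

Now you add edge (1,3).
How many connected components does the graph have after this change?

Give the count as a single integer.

Initial component count: 1
Add (1,3): endpoints already in same component. Count unchanged: 1.
New component count: 1

Answer: 1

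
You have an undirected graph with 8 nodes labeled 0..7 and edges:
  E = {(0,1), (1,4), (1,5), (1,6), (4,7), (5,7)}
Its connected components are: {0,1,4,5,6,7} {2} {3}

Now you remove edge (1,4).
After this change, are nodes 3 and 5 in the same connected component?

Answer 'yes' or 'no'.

Initial components: {0,1,4,5,6,7} {2} {3}
Removing edge (1,4): not a bridge — component count unchanged at 3.
New components: {0,1,4,5,6,7} {2} {3}
Are 3 and 5 in the same component? no

Answer: no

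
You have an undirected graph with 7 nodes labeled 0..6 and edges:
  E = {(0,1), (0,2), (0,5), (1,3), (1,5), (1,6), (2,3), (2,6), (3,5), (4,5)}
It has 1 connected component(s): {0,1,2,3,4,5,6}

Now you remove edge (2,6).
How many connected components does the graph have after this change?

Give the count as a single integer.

Initial component count: 1
Remove (2,6): not a bridge. Count unchanged: 1.
  After removal, components: {0,1,2,3,4,5,6}
New component count: 1

Answer: 1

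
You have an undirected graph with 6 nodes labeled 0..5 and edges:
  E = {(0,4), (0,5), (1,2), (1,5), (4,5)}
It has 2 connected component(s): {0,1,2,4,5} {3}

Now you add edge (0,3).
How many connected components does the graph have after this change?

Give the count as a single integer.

Answer: 1

Derivation:
Initial component count: 2
Add (0,3): merges two components. Count decreases: 2 -> 1.
New component count: 1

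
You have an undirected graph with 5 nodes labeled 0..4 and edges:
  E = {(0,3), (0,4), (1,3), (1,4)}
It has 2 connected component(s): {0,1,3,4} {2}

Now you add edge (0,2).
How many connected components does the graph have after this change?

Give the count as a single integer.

Initial component count: 2
Add (0,2): merges two components. Count decreases: 2 -> 1.
New component count: 1

Answer: 1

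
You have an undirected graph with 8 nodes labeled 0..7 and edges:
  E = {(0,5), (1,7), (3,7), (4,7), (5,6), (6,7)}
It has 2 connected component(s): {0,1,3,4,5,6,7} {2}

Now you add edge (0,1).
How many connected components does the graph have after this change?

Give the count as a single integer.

Initial component count: 2
Add (0,1): endpoints already in same component. Count unchanged: 2.
New component count: 2

Answer: 2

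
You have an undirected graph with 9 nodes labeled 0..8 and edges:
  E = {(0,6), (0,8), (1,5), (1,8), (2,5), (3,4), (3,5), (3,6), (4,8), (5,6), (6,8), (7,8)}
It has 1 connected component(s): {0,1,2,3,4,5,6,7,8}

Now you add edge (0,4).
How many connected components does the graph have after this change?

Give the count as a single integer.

Answer: 1

Derivation:
Initial component count: 1
Add (0,4): endpoints already in same component. Count unchanged: 1.
New component count: 1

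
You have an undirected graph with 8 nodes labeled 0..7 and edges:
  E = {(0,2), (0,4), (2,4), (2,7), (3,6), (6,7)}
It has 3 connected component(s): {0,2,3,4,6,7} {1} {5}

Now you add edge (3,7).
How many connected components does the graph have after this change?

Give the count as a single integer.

Initial component count: 3
Add (3,7): endpoints already in same component. Count unchanged: 3.
New component count: 3

Answer: 3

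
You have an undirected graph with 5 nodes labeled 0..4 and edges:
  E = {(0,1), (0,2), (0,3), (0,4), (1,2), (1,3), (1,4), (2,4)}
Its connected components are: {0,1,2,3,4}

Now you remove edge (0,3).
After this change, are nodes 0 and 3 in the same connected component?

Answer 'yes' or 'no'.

Initial components: {0,1,2,3,4}
Removing edge (0,3): not a bridge — component count unchanged at 1.
New components: {0,1,2,3,4}
Are 0 and 3 in the same component? yes

Answer: yes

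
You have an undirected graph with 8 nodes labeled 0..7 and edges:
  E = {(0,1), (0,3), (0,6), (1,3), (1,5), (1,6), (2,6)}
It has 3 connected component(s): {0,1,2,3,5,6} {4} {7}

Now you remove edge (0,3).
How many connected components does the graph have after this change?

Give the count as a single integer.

Initial component count: 3
Remove (0,3): not a bridge. Count unchanged: 3.
  After removal, components: {0,1,2,3,5,6} {4} {7}
New component count: 3

Answer: 3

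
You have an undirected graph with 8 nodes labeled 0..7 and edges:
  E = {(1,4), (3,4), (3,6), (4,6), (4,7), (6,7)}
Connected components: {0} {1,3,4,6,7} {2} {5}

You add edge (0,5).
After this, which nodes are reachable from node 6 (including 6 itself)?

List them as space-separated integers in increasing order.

Before: nodes reachable from 6: {1,3,4,6,7}
Adding (0,5): merges two components, but neither contains 6. Reachability from 6 unchanged.
After: nodes reachable from 6: {1,3,4,6,7}

Answer: 1 3 4 6 7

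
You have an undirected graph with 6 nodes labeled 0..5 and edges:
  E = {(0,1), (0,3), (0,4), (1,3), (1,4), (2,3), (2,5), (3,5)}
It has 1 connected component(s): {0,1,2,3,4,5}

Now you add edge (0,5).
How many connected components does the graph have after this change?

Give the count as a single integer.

Answer: 1

Derivation:
Initial component count: 1
Add (0,5): endpoints already in same component. Count unchanged: 1.
New component count: 1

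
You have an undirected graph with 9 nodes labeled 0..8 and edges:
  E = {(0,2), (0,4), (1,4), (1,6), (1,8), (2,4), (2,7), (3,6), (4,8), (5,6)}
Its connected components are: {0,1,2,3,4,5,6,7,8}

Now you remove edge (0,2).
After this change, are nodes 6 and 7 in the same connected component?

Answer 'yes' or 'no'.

Answer: yes

Derivation:
Initial components: {0,1,2,3,4,5,6,7,8}
Removing edge (0,2): not a bridge — component count unchanged at 1.
New components: {0,1,2,3,4,5,6,7,8}
Are 6 and 7 in the same component? yes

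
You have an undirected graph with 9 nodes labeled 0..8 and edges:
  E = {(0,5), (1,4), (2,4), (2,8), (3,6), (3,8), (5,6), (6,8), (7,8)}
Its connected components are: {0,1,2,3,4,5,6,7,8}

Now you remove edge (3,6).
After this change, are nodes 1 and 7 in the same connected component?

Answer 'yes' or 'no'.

Answer: yes

Derivation:
Initial components: {0,1,2,3,4,5,6,7,8}
Removing edge (3,6): not a bridge — component count unchanged at 1.
New components: {0,1,2,3,4,5,6,7,8}
Are 1 and 7 in the same component? yes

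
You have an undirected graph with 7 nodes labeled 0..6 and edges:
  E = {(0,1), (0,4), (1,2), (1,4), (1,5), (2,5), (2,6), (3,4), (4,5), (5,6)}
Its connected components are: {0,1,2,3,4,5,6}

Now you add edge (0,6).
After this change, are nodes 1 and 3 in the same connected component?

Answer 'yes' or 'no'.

Initial components: {0,1,2,3,4,5,6}
Adding edge (0,6): both already in same component {0,1,2,3,4,5,6}. No change.
New components: {0,1,2,3,4,5,6}
Are 1 and 3 in the same component? yes

Answer: yes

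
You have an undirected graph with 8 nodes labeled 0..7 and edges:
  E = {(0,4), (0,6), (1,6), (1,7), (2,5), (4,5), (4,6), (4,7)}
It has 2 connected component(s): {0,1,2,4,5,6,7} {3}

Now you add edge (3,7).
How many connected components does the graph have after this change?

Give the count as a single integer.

Answer: 1

Derivation:
Initial component count: 2
Add (3,7): merges two components. Count decreases: 2 -> 1.
New component count: 1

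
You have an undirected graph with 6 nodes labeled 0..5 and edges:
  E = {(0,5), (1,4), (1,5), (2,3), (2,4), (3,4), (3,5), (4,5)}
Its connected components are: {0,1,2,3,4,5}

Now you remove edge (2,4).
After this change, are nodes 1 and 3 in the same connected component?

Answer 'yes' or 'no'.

Initial components: {0,1,2,3,4,5}
Removing edge (2,4): not a bridge — component count unchanged at 1.
New components: {0,1,2,3,4,5}
Are 1 and 3 in the same component? yes

Answer: yes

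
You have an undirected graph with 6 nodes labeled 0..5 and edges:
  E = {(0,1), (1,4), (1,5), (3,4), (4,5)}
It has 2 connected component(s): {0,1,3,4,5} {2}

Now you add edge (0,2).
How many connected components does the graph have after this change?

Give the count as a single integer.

Initial component count: 2
Add (0,2): merges two components. Count decreases: 2 -> 1.
New component count: 1

Answer: 1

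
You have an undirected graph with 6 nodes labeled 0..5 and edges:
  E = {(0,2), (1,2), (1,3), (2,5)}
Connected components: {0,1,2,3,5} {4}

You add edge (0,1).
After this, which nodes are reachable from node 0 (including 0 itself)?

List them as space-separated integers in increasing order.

Before: nodes reachable from 0: {0,1,2,3,5}
Adding (0,1): both endpoints already in same component. Reachability from 0 unchanged.
After: nodes reachable from 0: {0,1,2,3,5}

Answer: 0 1 2 3 5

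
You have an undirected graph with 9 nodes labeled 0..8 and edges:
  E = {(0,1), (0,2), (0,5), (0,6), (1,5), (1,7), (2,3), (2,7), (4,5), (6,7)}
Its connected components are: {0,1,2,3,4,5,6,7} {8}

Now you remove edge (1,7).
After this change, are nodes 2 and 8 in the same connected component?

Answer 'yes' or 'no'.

Answer: no

Derivation:
Initial components: {0,1,2,3,4,5,6,7} {8}
Removing edge (1,7): not a bridge — component count unchanged at 2.
New components: {0,1,2,3,4,5,6,7} {8}
Are 2 and 8 in the same component? no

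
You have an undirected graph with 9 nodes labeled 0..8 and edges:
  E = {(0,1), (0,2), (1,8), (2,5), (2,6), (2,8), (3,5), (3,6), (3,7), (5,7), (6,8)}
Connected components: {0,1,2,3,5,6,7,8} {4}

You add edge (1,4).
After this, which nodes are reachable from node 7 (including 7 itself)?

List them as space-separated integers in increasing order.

Before: nodes reachable from 7: {0,1,2,3,5,6,7,8}
Adding (1,4): merges 7's component with another. Reachability grows.
After: nodes reachable from 7: {0,1,2,3,4,5,6,7,8}

Answer: 0 1 2 3 4 5 6 7 8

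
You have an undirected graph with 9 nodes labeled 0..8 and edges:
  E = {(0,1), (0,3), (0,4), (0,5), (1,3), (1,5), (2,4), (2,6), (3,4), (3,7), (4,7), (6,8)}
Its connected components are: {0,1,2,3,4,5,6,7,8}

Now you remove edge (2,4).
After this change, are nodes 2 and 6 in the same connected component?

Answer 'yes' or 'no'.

Initial components: {0,1,2,3,4,5,6,7,8}
Removing edge (2,4): it was a bridge — component count 1 -> 2.
New components: {0,1,3,4,5,7} {2,6,8}
Are 2 and 6 in the same component? yes

Answer: yes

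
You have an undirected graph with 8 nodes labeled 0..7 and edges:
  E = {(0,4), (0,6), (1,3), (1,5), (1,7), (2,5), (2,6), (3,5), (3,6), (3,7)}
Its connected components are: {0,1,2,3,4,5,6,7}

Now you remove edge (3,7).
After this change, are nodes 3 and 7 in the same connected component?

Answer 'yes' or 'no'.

Initial components: {0,1,2,3,4,5,6,7}
Removing edge (3,7): not a bridge — component count unchanged at 1.
New components: {0,1,2,3,4,5,6,7}
Are 3 and 7 in the same component? yes

Answer: yes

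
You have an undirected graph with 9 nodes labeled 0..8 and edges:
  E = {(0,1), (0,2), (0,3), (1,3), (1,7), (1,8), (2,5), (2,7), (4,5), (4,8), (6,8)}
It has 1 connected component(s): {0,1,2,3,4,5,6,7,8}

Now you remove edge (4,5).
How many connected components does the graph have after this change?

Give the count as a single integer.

Answer: 1

Derivation:
Initial component count: 1
Remove (4,5): not a bridge. Count unchanged: 1.
  After removal, components: {0,1,2,3,4,5,6,7,8}
New component count: 1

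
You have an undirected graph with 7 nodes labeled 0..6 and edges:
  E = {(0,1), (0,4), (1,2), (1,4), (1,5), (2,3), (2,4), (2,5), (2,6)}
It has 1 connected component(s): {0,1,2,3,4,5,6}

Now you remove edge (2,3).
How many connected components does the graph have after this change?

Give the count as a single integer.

Answer: 2

Derivation:
Initial component count: 1
Remove (2,3): it was a bridge. Count increases: 1 -> 2.
  After removal, components: {0,1,2,4,5,6} {3}
New component count: 2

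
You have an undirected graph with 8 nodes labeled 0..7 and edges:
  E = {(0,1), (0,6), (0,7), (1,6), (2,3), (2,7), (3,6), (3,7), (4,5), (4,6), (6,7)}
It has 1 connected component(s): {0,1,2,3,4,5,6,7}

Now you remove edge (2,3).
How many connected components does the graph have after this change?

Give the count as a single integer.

Answer: 1

Derivation:
Initial component count: 1
Remove (2,3): not a bridge. Count unchanged: 1.
  After removal, components: {0,1,2,3,4,5,6,7}
New component count: 1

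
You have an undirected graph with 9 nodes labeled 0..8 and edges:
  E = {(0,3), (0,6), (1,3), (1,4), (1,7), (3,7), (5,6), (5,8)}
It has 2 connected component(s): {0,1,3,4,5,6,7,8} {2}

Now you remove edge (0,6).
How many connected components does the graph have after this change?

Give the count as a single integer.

Answer: 3

Derivation:
Initial component count: 2
Remove (0,6): it was a bridge. Count increases: 2 -> 3.
  After removal, components: {0,1,3,4,7} {2} {5,6,8}
New component count: 3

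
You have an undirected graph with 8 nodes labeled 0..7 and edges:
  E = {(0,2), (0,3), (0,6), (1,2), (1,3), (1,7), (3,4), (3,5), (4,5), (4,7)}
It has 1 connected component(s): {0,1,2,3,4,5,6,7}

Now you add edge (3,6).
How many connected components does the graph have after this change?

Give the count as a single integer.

Initial component count: 1
Add (3,6): endpoints already in same component. Count unchanged: 1.
New component count: 1

Answer: 1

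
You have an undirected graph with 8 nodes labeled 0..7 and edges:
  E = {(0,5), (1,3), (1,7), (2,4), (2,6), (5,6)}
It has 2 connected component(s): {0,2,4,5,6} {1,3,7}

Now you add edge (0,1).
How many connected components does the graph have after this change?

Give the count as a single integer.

Answer: 1

Derivation:
Initial component count: 2
Add (0,1): merges two components. Count decreases: 2 -> 1.
New component count: 1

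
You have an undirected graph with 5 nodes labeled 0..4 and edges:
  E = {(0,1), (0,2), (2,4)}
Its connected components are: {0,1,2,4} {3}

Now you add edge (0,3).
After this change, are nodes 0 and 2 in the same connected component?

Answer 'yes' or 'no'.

Answer: yes

Derivation:
Initial components: {0,1,2,4} {3}
Adding edge (0,3): merges {0,1,2,4} and {3}.
New components: {0,1,2,3,4}
Are 0 and 2 in the same component? yes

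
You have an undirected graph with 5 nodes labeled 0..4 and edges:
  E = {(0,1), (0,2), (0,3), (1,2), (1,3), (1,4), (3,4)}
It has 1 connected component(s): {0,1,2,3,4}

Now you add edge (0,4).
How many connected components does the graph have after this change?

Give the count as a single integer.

Answer: 1

Derivation:
Initial component count: 1
Add (0,4): endpoints already in same component. Count unchanged: 1.
New component count: 1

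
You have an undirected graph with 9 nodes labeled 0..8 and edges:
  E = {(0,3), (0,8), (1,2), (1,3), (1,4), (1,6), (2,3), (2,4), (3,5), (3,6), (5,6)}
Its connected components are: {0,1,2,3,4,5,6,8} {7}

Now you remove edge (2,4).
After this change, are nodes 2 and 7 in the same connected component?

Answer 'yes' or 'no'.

Initial components: {0,1,2,3,4,5,6,8} {7}
Removing edge (2,4): not a bridge — component count unchanged at 2.
New components: {0,1,2,3,4,5,6,8} {7}
Are 2 and 7 in the same component? no

Answer: no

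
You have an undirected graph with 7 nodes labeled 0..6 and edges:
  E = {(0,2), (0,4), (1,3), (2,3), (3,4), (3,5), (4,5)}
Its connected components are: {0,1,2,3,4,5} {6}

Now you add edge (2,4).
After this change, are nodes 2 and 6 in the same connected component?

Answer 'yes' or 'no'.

Answer: no

Derivation:
Initial components: {0,1,2,3,4,5} {6}
Adding edge (2,4): both already in same component {0,1,2,3,4,5}. No change.
New components: {0,1,2,3,4,5} {6}
Are 2 and 6 in the same component? no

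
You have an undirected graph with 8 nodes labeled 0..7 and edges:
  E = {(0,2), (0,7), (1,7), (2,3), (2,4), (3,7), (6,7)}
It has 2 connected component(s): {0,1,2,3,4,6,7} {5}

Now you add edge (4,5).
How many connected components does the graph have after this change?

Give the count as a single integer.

Initial component count: 2
Add (4,5): merges two components. Count decreases: 2 -> 1.
New component count: 1

Answer: 1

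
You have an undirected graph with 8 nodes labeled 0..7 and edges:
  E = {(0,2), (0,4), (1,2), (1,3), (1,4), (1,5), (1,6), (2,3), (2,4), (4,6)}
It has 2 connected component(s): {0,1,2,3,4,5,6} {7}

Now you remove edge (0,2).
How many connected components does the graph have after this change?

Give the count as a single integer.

Answer: 2

Derivation:
Initial component count: 2
Remove (0,2): not a bridge. Count unchanged: 2.
  After removal, components: {0,1,2,3,4,5,6} {7}
New component count: 2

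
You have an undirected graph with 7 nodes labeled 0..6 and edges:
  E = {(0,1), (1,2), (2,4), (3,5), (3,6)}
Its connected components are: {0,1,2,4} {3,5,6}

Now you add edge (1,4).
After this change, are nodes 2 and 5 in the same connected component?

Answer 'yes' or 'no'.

Answer: no

Derivation:
Initial components: {0,1,2,4} {3,5,6}
Adding edge (1,4): both already in same component {0,1,2,4}. No change.
New components: {0,1,2,4} {3,5,6}
Are 2 and 5 in the same component? no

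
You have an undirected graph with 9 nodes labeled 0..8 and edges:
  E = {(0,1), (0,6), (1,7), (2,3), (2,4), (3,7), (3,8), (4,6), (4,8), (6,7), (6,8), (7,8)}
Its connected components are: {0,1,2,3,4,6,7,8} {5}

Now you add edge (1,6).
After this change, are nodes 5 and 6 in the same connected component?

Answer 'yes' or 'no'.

Answer: no

Derivation:
Initial components: {0,1,2,3,4,6,7,8} {5}
Adding edge (1,6): both already in same component {0,1,2,3,4,6,7,8}. No change.
New components: {0,1,2,3,4,6,7,8} {5}
Are 5 and 6 in the same component? no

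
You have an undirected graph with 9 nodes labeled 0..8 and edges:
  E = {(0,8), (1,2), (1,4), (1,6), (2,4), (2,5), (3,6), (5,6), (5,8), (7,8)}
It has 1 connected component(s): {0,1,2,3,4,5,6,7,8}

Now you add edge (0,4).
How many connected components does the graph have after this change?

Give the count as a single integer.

Answer: 1

Derivation:
Initial component count: 1
Add (0,4): endpoints already in same component. Count unchanged: 1.
New component count: 1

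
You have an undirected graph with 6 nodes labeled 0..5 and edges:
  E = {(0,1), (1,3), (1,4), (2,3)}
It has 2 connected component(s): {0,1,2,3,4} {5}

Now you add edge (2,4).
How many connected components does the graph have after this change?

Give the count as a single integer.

Answer: 2

Derivation:
Initial component count: 2
Add (2,4): endpoints already in same component. Count unchanged: 2.
New component count: 2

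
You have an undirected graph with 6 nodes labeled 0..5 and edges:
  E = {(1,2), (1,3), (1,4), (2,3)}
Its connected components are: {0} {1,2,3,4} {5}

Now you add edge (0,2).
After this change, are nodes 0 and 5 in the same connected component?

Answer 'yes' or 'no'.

Answer: no

Derivation:
Initial components: {0} {1,2,3,4} {5}
Adding edge (0,2): merges {0} and {1,2,3,4}.
New components: {0,1,2,3,4} {5}
Are 0 and 5 in the same component? no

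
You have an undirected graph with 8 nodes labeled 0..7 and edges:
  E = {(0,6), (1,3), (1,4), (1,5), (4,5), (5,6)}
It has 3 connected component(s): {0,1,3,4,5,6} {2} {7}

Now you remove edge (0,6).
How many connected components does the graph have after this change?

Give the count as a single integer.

Answer: 4

Derivation:
Initial component count: 3
Remove (0,6): it was a bridge. Count increases: 3 -> 4.
  After removal, components: {0} {1,3,4,5,6} {2} {7}
New component count: 4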